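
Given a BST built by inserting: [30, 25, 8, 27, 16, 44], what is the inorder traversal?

Tree insertion order: [30, 25, 8, 27, 16, 44]
Tree (level-order array): [30, 25, 44, 8, 27, None, None, None, 16]
Inorder traversal: [8, 16, 25, 27, 30, 44]


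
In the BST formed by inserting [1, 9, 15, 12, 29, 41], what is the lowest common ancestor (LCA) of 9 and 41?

Tree insertion order: [1, 9, 15, 12, 29, 41]
Tree (level-order array): [1, None, 9, None, 15, 12, 29, None, None, None, 41]
In a BST, the LCA of p=9, q=41 is the first node v on the
root-to-leaf path with p <= v <= q (go left if both < v, right if both > v).
Walk from root:
  at 1: both 9 and 41 > 1, go right
  at 9: 9 <= 9 <= 41, this is the LCA
LCA = 9


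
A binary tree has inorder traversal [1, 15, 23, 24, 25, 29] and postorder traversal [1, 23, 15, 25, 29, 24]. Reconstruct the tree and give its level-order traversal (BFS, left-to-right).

Inorder:   [1, 15, 23, 24, 25, 29]
Postorder: [1, 23, 15, 25, 29, 24]
Algorithm: postorder visits root last, so walk postorder right-to-left;
each value is the root of the current inorder slice — split it at that
value, recurse on the right subtree first, then the left.
Recursive splits:
  root=24; inorder splits into left=[1, 15, 23], right=[25, 29]
  root=29; inorder splits into left=[25], right=[]
  root=25; inorder splits into left=[], right=[]
  root=15; inorder splits into left=[1], right=[23]
  root=23; inorder splits into left=[], right=[]
  root=1; inorder splits into left=[], right=[]
Reconstructed level-order: [24, 15, 29, 1, 23, 25]


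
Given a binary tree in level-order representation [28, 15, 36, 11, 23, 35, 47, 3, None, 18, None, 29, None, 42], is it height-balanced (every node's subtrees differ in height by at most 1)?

Tree (level-order array): [28, 15, 36, 11, 23, 35, 47, 3, None, 18, None, 29, None, 42]
Definition: a tree is height-balanced if, at every node, |h(left) - h(right)| <= 1 (empty subtree has height -1).
Bottom-up per-node check:
  node 3: h_left=-1, h_right=-1, diff=0 [OK], height=0
  node 11: h_left=0, h_right=-1, diff=1 [OK], height=1
  node 18: h_left=-1, h_right=-1, diff=0 [OK], height=0
  node 23: h_left=0, h_right=-1, diff=1 [OK], height=1
  node 15: h_left=1, h_right=1, diff=0 [OK], height=2
  node 29: h_left=-1, h_right=-1, diff=0 [OK], height=0
  node 35: h_left=0, h_right=-1, diff=1 [OK], height=1
  node 42: h_left=-1, h_right=-1, diff=0 [OK], height=0
  node 47: h_left=0, h_right=-1, diff=1 [OK], height=1
  node 36: h_left=1, h_right=1, diff=0 [OK], height=2
  node 28: h_left=2, h_right=2, diff=0 [OK], height=3
All nodes satisfy the balance condition.
Result: Balanced


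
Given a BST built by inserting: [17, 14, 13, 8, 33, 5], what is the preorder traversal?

Tree insertion order: [17, 14, 13, 8, 33, 5]
Tree (level-order array): [17, 14, 33, 13, None, None, None, 8, None, 5]
Preorder traversal: [17, 14, 13, 8, 5, 33]


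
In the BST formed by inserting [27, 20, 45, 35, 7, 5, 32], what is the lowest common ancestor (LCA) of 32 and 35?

Tree insertion order: [27, 20, 45, 35, 7, 5, 32]
Tree (level-order array): [27, 20, 45, 7, None, 35, None, 5, None, 32]
In a BST, the LCA of p=32, q=35 is the first node v on the
root-to-leaf path with p <= v <= q (go left if both < v, right if both > v).
Walk from root:
  at 27: both 32 and 35 > 27, go right
  at 45: both 32 and 35 < 45, go left
  at 35: 32 <= 35 <= 35, this is the LCA
LCA = 35


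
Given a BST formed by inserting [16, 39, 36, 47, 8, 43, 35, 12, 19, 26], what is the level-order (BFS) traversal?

Tree insertion order: [16, 39, 36, 47, 8, 43, 35, 12, 19, 26]
Tree (level-order array): [16, 8, 39, None, 12, 36, 47, None, None, 35, None, 43, None, 19, None, None, None, None, 26]
BFS from the root, enqueuing left then right child of each popped node:
  queue [16] -> pop 16, enqueue [8, 39], visited so far: [16]
  queue [8, 39] -> pop 8, enqueue [12], visited so far: [16, 8]
  queue [39, 12] -> pop 39, enqueue [36, 47], visited so far: [16, 8, 39]
  queue [12, 36, 47] -> pop 12, enqueue [none], visited so far: [16, 8, 39, 12]
  queue [36, 47] -> pop 36, enqueue [35], visited so far: [16, 8, 39, 12, 36]
  queue [47, 35] -> pop 47, enqueue [43], visited so far: [16, 8, 39, 12, 36, 47]
  queue [35, 43] -> pop 35, enqueue [19], visited so far: [16, 8, 39, 12, 36, 47, 35]
  queue [43, 19] -> pop 43, enqueue [none], visited so far: [16, 8, 39, 12, 36, 47, 35, 43]
  queue [19] -> pop 19, enqueue [26], visited so far: [16, 8, 39, 12, 36, 47, 35, 43, 19]
  queue [26] -> pop 26, enqueue [none], visited so far: [16, 8, 39, 12, 36, 47, 35, 43, 19, 26]
Result: [16, 8, 39, 12, 36, 47, 35, 43, 19, 26]


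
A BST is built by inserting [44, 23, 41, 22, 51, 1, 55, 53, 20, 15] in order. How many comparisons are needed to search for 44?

Search path for 44: 44
Found: True
Comparisons: 1


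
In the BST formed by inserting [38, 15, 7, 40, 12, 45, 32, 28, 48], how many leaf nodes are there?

Tree built from: [38, 15, 7, 40, 12, 45, 32, 28, 48]
Tree (level-order array): [38, 15, 40, 7, 32, None, 45, None, 12, 28, None, None, 48]
Rule: A leaf has 0 children.
Per-node child counts:
  node 38: 2 child(ren)
  node 15: 2 child(ren)
  node 7: 1 child(ren)
  node 12: 0 child(ren)
  node 32: 1 child(ren)
  node 28: 0 child(ren)
  node 40: 1 child(ren)
  node 45: 1 child(ren)
  node 48: 0 child(ren)
Matching nodes: [12, 28, 48]
Count of leaf nodes: 3


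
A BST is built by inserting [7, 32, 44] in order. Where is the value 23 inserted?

Starting tree (level order): [7, None, 32, None, 44]
Insertion path: 7 -> 32
Result: insert 23 as left child of 32
Final tree (level order): [7, None, 32, 23, 44]


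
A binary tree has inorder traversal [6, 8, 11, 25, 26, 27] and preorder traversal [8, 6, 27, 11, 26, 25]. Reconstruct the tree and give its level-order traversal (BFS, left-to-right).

Inorder:  [6, 8, 11, 25, 26, 27]
Preorder: [8, 6, 27, 11, 26, 25]
Algorithm: preorder visits root first, so consume preorder in order;
for each root, split the current inorder slice at that value into
left-subtree inorder and right-subtree inorder, then recurse.
Recursive splits:
  root=8; inorder splits into left=[6], right=[11, 25, 26, 27]
  root=6; inorder splits into left=[], right=[]
  root=27; inorder splits into left=[11, 25, 26], right=[]
  root=11; inorder splits into left=[], right=[25, 26]
  root=26; inorder splits into left=[25], right=[]
  root=25; inorder splits into left=[], right=[]
Reconstructed level-order: [8, 6, 27, 11, 26, 25]


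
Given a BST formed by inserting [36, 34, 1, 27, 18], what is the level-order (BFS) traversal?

Tree insertion order: [36, 34, 1, 27, 18]
Tree (level-order array): [36, 34, None, 1, None, None, 27, 18]
BFS from the root, enqueuing left then right child of each popped node:
  queue [36] -> pop 36, enqueue [34], visited so far: [36]
  queue [34] -> pop 34, enqueue [1], visited so far: [36, 34]
  queue [1] -> pop 1, enqueue [27], visited so far: [36, 34, 1]
  queue [27] -> pop 27, enqueue [18], visited so far: [36, 34, 1, 27]
  queue [18] -> pop 18, enqueue [none], visited so far: [36, 34, 1, 27, 18]
Result: [36, 34, 1, 27, 18]


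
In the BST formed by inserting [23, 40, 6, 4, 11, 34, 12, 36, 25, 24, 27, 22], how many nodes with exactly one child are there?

Tree built from: [23, 40, 6, 4, 11, 34, 12, 36, 25, 24, 27, 22]
Tree (level-order array): [23, 6, 40, 4, 11, 34, None, None, None, None, 12, 25, 36, None, 22, 24, 27]
Rule: These are nodes with exactly 1 non-null child.
Per-node child counts:
  node 23: 2 child(ren)
  node 6: 2 child(ren)
  node 4: 0 child(ren)
  node 11: 1 child(ren)
  node 12: 1 child(ren)
  node 22: 0 child(ren)
  node 40: 1 child(ren)
  node 34: 2 child(ren)
  node 25: 2 child(ren)
  node 24: 0 child(ren)
  node 27: 0 child(ren)
  node 36: 0 child(ren)
Matching nodes: [11, 12, 40]
Count of nodes with exactly one child: 3


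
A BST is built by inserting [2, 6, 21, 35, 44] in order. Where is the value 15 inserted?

Starting tree (level order): [2, None, 6, None, 21, None, 35, None, 44]
Insertion path: 2 -> 6 -> 21
Result: insert 15 as left child of 21
Final tree (level order): [2, None, 6, None, 21, 15, 35, None, None, None, 44]


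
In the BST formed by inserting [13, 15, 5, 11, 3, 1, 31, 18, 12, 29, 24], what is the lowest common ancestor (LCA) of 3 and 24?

Tree insertion order: [13, 15, 5, 11, 3, 1, 31, 18, 12, 29, 24]
Tree (level-order array): [13, 5, 15, 3, 11, None, 31, 1, None, None, 12, 18, None, None, None, None, None, None, 29, 24]
In a BST, the LCA of p=3, q=24 is the first node v on the
root-to-leaf path with p <= v <= q (go left if both < v, right if both > v).
Walk from root:
  at 13: 3 <= 13 <= 24, this is the LCA
LCA = 13


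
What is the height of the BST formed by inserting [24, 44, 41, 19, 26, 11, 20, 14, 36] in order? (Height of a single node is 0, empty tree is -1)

Insertion order: [24, 44, 41, 19, 26, 11, 20, 14, 36]
Tree (level-order array): [24, 19, 44, 11, 20, 41, None, None, 14, None, None, 26, None, None, None, None, 36]
Compute height bottom-up (empty subtree = -1):
  height(14) = 1 + max(-1, -1) = 0
  height(11) = 1 + max(-1, 0) = 1
  height(20) = 1 + max(-1, -1) = 0
  height(19) = 1 + max(1, 0) = 2
  height(36) = 1 + max(-1, -1) = 0
  height(26) = 1 + max(-1, 0) = 1
  height(41) = 1 + max(1, -1) = 2
  height(44) = 1 + max(2, -1) = 3
  height(24) = 1 + max(2, 3) = 4
Height = 4


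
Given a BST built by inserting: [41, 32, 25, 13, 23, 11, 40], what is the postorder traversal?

Tree insertion order: [41, 32, 25, 13, 23, 11, 40]
Tree (level-order array): [41, 32, None, 25, 40, 13, None, None, None, 11, 23]
Postorder traversal: [11, 23, 13, 25, 40, 32, 41]


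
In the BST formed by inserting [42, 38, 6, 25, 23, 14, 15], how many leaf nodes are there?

Tree built from: [42, 38, 6, 25, 23, 14, 15]
Tree (level-order array): [42, 38, None, 6, None, None, 25, 23, None, 14, None, None, 15]
Rule: A leaf has 0 children.
Per-node child counts:
  node 42: 1 child(ren)
  node 38: 1 child(ren)
  node 6: 1 child(ren)
  node 25: 1 child(ren)
  node 23: 1 child(ren)
  node 14: 1 child(ren)
  node 15: 0 child(ren)
Matching nodes: [15]
Count of leaf nodes: 1


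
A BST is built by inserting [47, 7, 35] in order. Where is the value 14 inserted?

Starting tree (level order): [47, 7, None, None, 35]
Insertion path: 47 -> 7 -> 35
Result: insert 14 as left child of 35
Final tree (level order): [47, 7, None, None, 35, 14]


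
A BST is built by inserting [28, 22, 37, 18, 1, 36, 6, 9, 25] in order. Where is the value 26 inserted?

Starting tree (level order): [28, 22, 37, 18, 25, 36, None, 1, None, None, None, None, None, None, 6, None, 9]
Insertion path: 28 -> 22 -> 25
Result: insert 26 as right child of 25
Final tree (level order): [28, 22, 37, 18, 25, 36, None, 1, None, None, 26, None, None, None, 6, None, None, None, 9]


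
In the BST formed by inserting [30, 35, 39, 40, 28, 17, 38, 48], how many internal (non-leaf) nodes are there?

Tree built from: [30, 35, 39, 40, 28, 17, 38, 48]
Tree (level-order array): [30, 28, 35, 17, None, None, 39, None, None, 38, 40, None, None, None, 48]
Rule: An internal node has at least one child.
Per-node child counts:
  node 30: 2 child(ren)
  node 28: 1 child(ren)
  node 17: 0 child(ren)
  node 35: 1 child(ren)
  node 39: 2 child(ren)
  node 38: 0 child(ren)
  node 40: 1 child(ren)
  node 48: 0 child(ren)
Matching nodes: [30, 28, 35, 39, 40]
Count of internal (non-leaf) nodes: 5


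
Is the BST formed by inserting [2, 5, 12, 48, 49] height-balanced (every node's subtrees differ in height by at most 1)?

Tree (level-order array): [2, None, 5, None, 12, None, 48, None, 49]
Definition: a tree is height-balanced if, at every node, |h(left) - h(right)| <= 1 (empty subtree has height -1).
Bottom-up per-node check:
  node 49: h_left=-1, h_right=-1, diff=0 [OK], height=0
  node 48: h_left=-1, h_right=0, diff=1 [OK], height=1
  node 12: h_left=-1, h_right=1, diff=2 [FAIL (|-1-1|=2 > 1)], height=2
  node 5: h_left=-1, h_right=2, diff=3 [FAIL (|-1-2|=3 > 1)], height=3
  node 2: h_left=-1, h_right=3, diff=4 [FAIL (|-1-3|=4 > 1)], height=4
Node 12 violates the condition: |-1 - 1| = 2 > 1.
Result: Not balanced


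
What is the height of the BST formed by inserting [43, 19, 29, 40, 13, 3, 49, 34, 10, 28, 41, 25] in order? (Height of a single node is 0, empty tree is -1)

Insertion order: [43, 19, 29, 40, 13, 3, 49, 34, 10, 28, 41, 25]
Tree (level-order array): [43, 19, 49, 13, 29, None, None, 3, None, 28, 40, None, 10, 25, None, 34, 41]
Compute height bottom-up (empty subtree = -1):
  height(10) = 1 + max(-1, -1) = 0
  height(3) = 1 + max(-1, 0) = 1
  height(13) = 1 + max(1, -1) = 2
  height(25) = 1 + max(-1, -1) = 0
  height(28) = 1 + max(0, -1) = 1
  height(34) = 1 + max(-1, -1) = 0
  height(41) = 1 + max(-1, -1) = 0
  height(40) = 1 + max(0, 0) = 1
  height(29) = 1 + max(1, 1) = 2
  height(19) = 1 + max(2, 2) = 3
  height(49) = 1 + max(-1, -1) = 0
  height(43) = 1 + max(3, 0) = 4
Height = 4


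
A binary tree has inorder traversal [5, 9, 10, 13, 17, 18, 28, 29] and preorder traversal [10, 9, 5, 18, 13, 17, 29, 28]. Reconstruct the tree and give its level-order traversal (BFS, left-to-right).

Inorder:  [5, 9, 10, 13, 17, 18, 28, 29]
Preorder: [10, 9, 5, 18, 13, 17, 29, 28]
Algorithm: preorder visits root first, so consume preorder in order;
for each root, split the current inorder slice at that value into
left-subtree inorder and right-subtree inorder, then recurse.
Recursive splits:
  root=10; inorder splits into left=[5, 9], right=[13, 17, 18, 28, 29]
  root=9; inorder splits into left=[5], right=[]
  root=5; inorder splits into left=[], right=[]
  root=18; inorder splits into left=[13, 17], right=[28, 29]
  root=13; inorder splits into left=[], right=[17]
  root=17; inorder splits into left=[], right=[]
  root=29; inorder splits into left=[28], right=[]
  root=28; inorder splits into left=[], right=[]
Reconstructed level-order: [10, 9, 18, 5, 13, 29, 17, 28]


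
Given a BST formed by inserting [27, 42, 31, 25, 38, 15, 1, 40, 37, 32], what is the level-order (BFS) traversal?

Tree insertion order: [27, 42, 31, 25, 38, 15, 1, 40, 37, 32]
Tree (level-order array): [27, 25, 42, 15, None, 31, None, 1, None, None, 38, None, None, 37, 40, 32]
BFS from the root, enqueuing left then right child of each popped node:
  queue [27] -> pop 27, enqueue [25, 42], visited so far: [27]
  queue [25, 42] -> pop 25, enqueue [15], visited so far: [27, 25]
  queue [42, 15] -> pop 42, enqueue [31], visited so far: [27, 25, 42]
  queue [15, 31] -> pop 15, enqueue [1], visited so far: [27, 25, 42, 15]
  queue [31, 1] -> pop 31, enqueue [38], visited so far: [27, 25, 42, 15, 31]
  queue [1, 38] -> pop 1, enqueue [none], visited so far: [27, 25, 42, 15, 31, 1]
  queue [38] -> pop 38, enqueue [37, 40], visited so far: [27, 25, 42, 15, 31, 1, 38]
  queue [37, 40] -> pop 37, enqueue [32], visited so far: [27, 25, 42, 15, 31, 1, 38, 37]
  queue [40, 32] -> pop 40, enqueue [none], visited so far: [27, 25, 42, 15, 31, 1, 38, 37, 40]
  queue [32] -> pop 32, enqueue [none], visited so far: [27, 25, 42, 15, 31, 1, 38, 37, 40, 32]
Result: [27, 25, 42, 15, 31, 1, 38, 37, 40, 32]


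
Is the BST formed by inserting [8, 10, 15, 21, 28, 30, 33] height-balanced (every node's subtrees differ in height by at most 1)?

Tree (level-order array): [8, None, 10, None, 15, None, 21, None, 28, None, 30, None, 33]
Definition: a tree is height-balanced if, at every node, |h(left) - h(right)| <= 1 (empty subtree has height -1).
Bottom-up per-node check:
  node 33: h_left=-1, h_right=-1, diff=0 [OK], height=0
  node 30: h_left=-1, h_right=0, diff=1 [OK], height=1
  node 28: h_left=-1, h_right=1, diff=2 [FAIL (|-1-1|=2 > 1)], height=2
  node 21: h_left=-1, h_right=2, diff=3 [FAIL (|-1-2|=3 > 1)], height=3
  node 15: h_left=-1, h_right=3, diff=4 [FAIL (|-1-3|=4 > 1)], height=4
  node 10: h_left=-1, h_right=4, diff=5 [FAIL (|-1-4|=5 > 1)], height=5
  node 8: h_left=-1, h_right=5, diff=6 [FAIL (|-1-5|=6 > 1)], height=6
Node 28 violates the condition: |-1 - 1| = 2 > 1.
Result: Not balanced


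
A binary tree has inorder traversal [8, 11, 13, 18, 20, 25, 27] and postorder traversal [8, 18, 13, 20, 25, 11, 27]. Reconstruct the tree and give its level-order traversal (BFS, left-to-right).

Inorder:   [8, 11, 13, 18, 20, 25, 27]
Postorder: [8, 18, 13, 20, 25, 11, 27]
Algorithm: postorder visits root last, so walk postorder right-to-left;
each value is the root of the current inorder slice — split it at that
value, recurse on the right subtree first, then the left.
Recursive splits:
  root=27; inorder splits into left=[8, 11, 13, 18, 20, 25], right=[]
  root=11; inorder splits into left=[8], right=[13, 18, 20, 25]
  root=25; inorder splits into left=[13, 18, 20], right=[]
  root=20; inorder splits into left=[13, 18], right=[]
  root=13; inorder splits into left=[], right=[18]
  root=18; inorder splits into left=[], right=[]
  root=8; inorder splits into left=[], right=[]
Reconstructed level-order: [27, 11, 8, 25, 20, 13, 18]


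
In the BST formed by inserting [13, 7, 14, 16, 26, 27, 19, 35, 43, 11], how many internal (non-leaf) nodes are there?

Tree built from: [13, 7, 14, 16, 26, 27, 19, 35, 43, 11]
Tree (level-order array): [13, 7, 14, None, 11, None, 16, None, None, None, 26, 19, 27, None, None, None, 35, None, 43]
Rule: An internal node has at least one child.
Per-node child counts:
  node 13: 2 child(ren)
  node 7: 1 child(ren)
  node 11: 0 child(ren)
  node 14: 1 child(ren)
  node 16: 1 child(ren)
  node 26: 2 child(ren)
  node 19: 0 child(ren)
  node 27: 1 child(ren)
  node 35: 1 child(ren)
  node 43: 0 child(ren)
Matching nodes: [13, 7, 14, 16, 26, 27, 35]
Count of internal (non-leaf) nodes: 7


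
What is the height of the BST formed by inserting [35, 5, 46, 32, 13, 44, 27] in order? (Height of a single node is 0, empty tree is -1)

Insertion order: [35, 5, 46, 32, 13, 44, 27]
Tree (level-order array): [35, 5, 46, None, 32, 44, None, 13, None, None, None, None, 27]
Compute height bottom-up (empty subtree = -1):
  height(27) = 1 + max(-1, -1) = 0
  height(13) = 1 + max(-1, 0) = 1
  height(32) = 1 + max(1, -1) = 2
  height(5) = 1 + max(-1, 2) = 3
  height(44) = 1 + max(-1, -1) = 0
  height(46) = 1 + max(0, -1) = 1
  height(35) = 1 + max(3, 1) = 4
Height = 4


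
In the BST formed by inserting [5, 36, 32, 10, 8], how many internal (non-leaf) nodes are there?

Tree built from: [5, 36, 32, 10, 8]
Tree (level-order array): [5, None, 36, 32, None, 10, None, 8]
Rule: An internal node has at least one child.
Per-node child counts:
  node 5: 1 child(ren)
  node 36: 1 child(ren)
  node 32: 1 child(ren)
  node 10: 1 child(ren)
  node 8: 0 child(ren)
Matching nodes: [5, 36, 32, 10]
Count of internal (non-leaf) nodes: 4


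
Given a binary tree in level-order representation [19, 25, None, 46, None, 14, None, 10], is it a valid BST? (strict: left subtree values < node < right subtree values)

Level-order array: [19, 25, None, 46, None, 14, None, 10]
Validate using subtree bounds (lo, hi): at each node, require lo < value < hi,
then recurse left with hi=value and right with lo=value.
Preorder trace (stopping at first violation):
  at node 19 with bounds (-inf, +inf): OK
  at node 25 with bounds (-inf, 19): VIOLATION
Node 25 violates its bound: not (-inf < 25 < 19).
Result: Not a valid BST


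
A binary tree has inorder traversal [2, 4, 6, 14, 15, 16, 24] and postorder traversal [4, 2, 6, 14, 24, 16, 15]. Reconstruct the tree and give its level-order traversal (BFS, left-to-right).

Inorder:   [2, 4, 6, 14, 15, 16, 24]
Postorder: [4, 2, 6, 14, 24, 16, 15]
Algorithm: postorder visits root last, so walk postorder right-to-left;
each value is the root of the current inorder slice — split it at that
value, recurse on the right subtree first, then the left.
Recursive splits:
  root=15; inorder splits into left=[2, 4, 6, 14], right=[16, 24]
  root=16; inorder splits into left=[], right=[24]
  root=24; inorder splits into left=[], right=[]
  root=14; inorder splits into left=[2, 4, 6], right=[]
  root=6; inorder splits into left=[2, 4], right=[]
  root=2; inorder splits into left=[], right=[4]
  root=4; inorder splits into left=[], right=[]
Reconstructed level-order: [15, 14, 16, 6, 24, 2, 4]


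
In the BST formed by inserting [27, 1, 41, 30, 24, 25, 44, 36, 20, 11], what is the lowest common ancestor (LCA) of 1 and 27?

Tree insertion order: [27, 1, 41, 30, 24, 25, 44, 36, 20, 11]
Tree (level-order array): [27, 1, 41, None, 24, 30, 44, 20, 25, None, 36, None, None, 11]
In a BST, the LCA of p=1, q=27 is the first node v on the
root-to-leaf path with p <= v <= q (go left if both < v, right if both > v).
Walk from root:
  at 27: 1 <= 27 <= 27, this is the LCA
LCA = 27


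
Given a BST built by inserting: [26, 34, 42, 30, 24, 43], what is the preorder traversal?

Tree insertion order: [26, 34, 42, 30, 24, 43]
Tree (level-order array): [26, 24, 34, None, None, 30, 42, None, None, None, 43]
Preorder traversal: [26, 24, 34, 30, 42, 43]


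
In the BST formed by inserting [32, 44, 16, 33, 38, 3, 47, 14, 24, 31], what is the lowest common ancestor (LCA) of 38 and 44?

Tree insertion order: [32, 44, 16, 33, 38, 3, 47, 14, 24, 31]
Tree (level-order array): [32, 16, 44, 3, 24, 33, 47, None, 14, None, 31, None, 38]
In a BST, the LCA of p=38, q=44 is the first node v on the
root-to-leaf path with p <= v <= q (go left if both < v, right if both > v).
Walk from root:
  at 32: both 38 and 44 > 32, go right
  at 44: 38 <= 44 <= 44, this is the LCA
LCA = 44


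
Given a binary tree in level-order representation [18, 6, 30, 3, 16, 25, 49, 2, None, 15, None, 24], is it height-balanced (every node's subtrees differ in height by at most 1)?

Tree (level-order array): [18, 6, 30, 3, 16, 25, 49, 2, None, 15, None, 24]
Definition: a tree is height-balanced if, at every node, |h(left) - h(right)| <= 1 (empty subtree has height -1).
Bottom-up per-node check:
  node 2: h_left=-1, h_right=-1, diff=0 [OK], height=0
  node 3: h_left=0, h_right=-1, diff=1 [OK], height=1
  node 15: h_left=-1, h_right=-1, diff=0 [OK], height=0
  node 16: h_left=0, h_right=-1, diff=1 [OK], height=1
  node 6: h_left=1, h_right=1, diff=0 [OK], height=2
  node 24: h_left=-1, h_right=-1, diff=0 [OK], height=0
  node 25: h_left=0, h_right=-1, diff=1 [OK], height=1
  node 49: h_left=-1, h_right=-1, diff=0 [OK], height=0
  node 30: h_left=1, h_right=0, diff=1 [OK], height=2
  node 18: h_left=2, h_right=2, diff=0 [OK], height=3
All nodes satisfy the balance condition.
Result: Balanced


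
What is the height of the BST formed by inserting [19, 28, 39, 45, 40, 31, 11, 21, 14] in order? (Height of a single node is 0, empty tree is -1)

Insertion order: [19, 28, 39, 45, 40, 31, 11, 21, 14]
Tree (level-order array): [19, 11, 28, None, 14, 21, 39, None, None, None, None, 31, 45, None, None, 40]
Compute height bottom-up (empty subtree = -1):
  height(14) = 1 + max(-1, -1) = 0
  height(11) = 1 + max(-1, 0) = 1
  height(21) = 1 + max(-1, -1) = 0
  height(31) = 1 + max(-1, -1) = 0
  height(40) = 1 + max(-1, -1) = 0
  height(45) = 1 + max(0, -1) = 1
  height(39) = 1 + max(0, 1) = 2
  height(28) = 1 + max(0, 2) = 3
  height(19) = 1 + max(1, 3) = 4
Height = 4


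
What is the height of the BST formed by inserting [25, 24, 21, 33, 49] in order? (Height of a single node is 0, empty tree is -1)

Insertion order: [25, 24, 21, 33, 49]
Tree (level-order array): [25, 24, 33, 21, None, None, 49]
Compute height bottom-up (empty subtree = -1):
  height(21) = 1 + max(-1, -1) = 0
  height(24) = 1 + max(0, -1) = 1
  height(49) = 1 + max(-1, -1) = 0
  height(33) = 1 + max(-1, 0) = 1
  height(25) = 1 + max(1, 1) = 2
Height = 2


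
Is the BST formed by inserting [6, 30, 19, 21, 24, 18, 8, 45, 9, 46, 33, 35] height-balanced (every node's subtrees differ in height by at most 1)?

Tree (level-order array): [6, None, 30, 19, 45, 18, 21, 33, 46, 8, None, None, 24, None, 35, None, None, None, 9]
Definition: a tree is height-balanced if, at every node, |h(left) - h(right)| <= 1 (empty subtree has height -1).
Bottom-up per-node check:
  node 9: h_left=-1, h_right=-1, diff=0 [OK], height=0
  node 8: h_left=-1, h_right=0, diff=1 [OK], height=1
  node 18: h_left=1, h_right=-1, diff=2 [FAIL (|1--1|=2 > 1)], height=2
  node 24: h_left=-1, h_right=-1, diff=0 [OK], height=0
  node 21: h_left=-1, h_right=0, diff=1 [OK], height=1
  node 19: h_left=2, h_right=1, diff=1 [OK], height=3
  node 35: h_left=-1, h_right=-1, diff=0 [OK], height=0
  node 33: h_left=-1, h_right=0, diff=1 [OK], height=1
  node 46: h_left=-1, h_right=-1, diff=0 [OK], height=0
  node 45: h_left=1, h_right=0, diff=1 [OK], height=2
  node 30: h_left=3, h_right=2, diff=1 [OK], height=4
  node 6: h_left=-1, h_right=4, diff=5 [FAIL (|-1-4|=5 > 1)], height=5
Node 18 violates the condition: |1 - -1| = 2 > 1.
Result: Not balanced


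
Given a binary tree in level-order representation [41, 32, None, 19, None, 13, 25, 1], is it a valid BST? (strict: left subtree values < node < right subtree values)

Level-order array: [41, 32, None, 19, None, 13, 25, 1]
Validate using subtree bounds (lo, hi): at each node, require lo < value < hi,
then recurse left with hi=value and right with lo=value.
Preorder trace (stopping at first violation):
  at node 41 with bounds (-inf, +inf): OK
  at node 32 with bounds (-inf, 41): OK
  at node 19 with bounds (-inf, 32): OK
  at node 13 with bounds (-inf, 19): OK
  at node 1 with bounds (-inf, 13): OK
  at node 25 with bounds (19, 32): OK
No violation found at any node.
Result: Valid BST


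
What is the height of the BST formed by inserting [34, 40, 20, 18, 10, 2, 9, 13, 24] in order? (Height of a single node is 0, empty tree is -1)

Insertion order: [34, 40, 20, 18, 10, 2, 9, 13, 24]
Tree (level-order array): [34, 20, 40, 18, 24, None, None, 10, None, None, None, 2, 13, None, 9]
Compute height bottom-up (empty subtree = -1):
  height(9) = 1 + max(-1, -1) = 0
  height(2) = 1 + max(-1, 0) = 1
  height(13) = 1 + max(-1, -1) = 0
  height(10) = 1 + max(1, 0) = 2
  height(18) = 1 + max(2, -1) = 3
  height(24) = 1 + max(-1, -1) = 0
  height(20) = 1 + max(3, 0) = 4
  height(40) = 1 + max(-1, -1) = 0
  height(34) = 1 + max(4, 0) = 5
Height = 5


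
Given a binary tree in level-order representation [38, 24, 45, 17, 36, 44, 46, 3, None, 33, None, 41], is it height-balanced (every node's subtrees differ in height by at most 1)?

Tree (level-order array): [38, 24, 45, 17, 36, 44, 46, 3, None, 33, None, 41]
Definition: a tree is height-balanced if, at every node, |h(left) - h(right)| <= 1 (empty subtree has height -1).
Bottom-up per-node check:
  node 3: h_left=-1, h_right=-1, diff=0 [OK], height=0
  node 17: h_left=0, h_right=-1, diff=1 [OK], height=1
  node 33: h_left=-1, h_right=-1, diff=0 [OK], height=0
  node 36: h_left=0, h_right=-1, diff=1 [OK], height=1
  node 24: h_left=1, h_right=1, diff=0 [OK], height=2
  node 41: h_left=-1, h_right=-1, diff=0 [OK], height=0
  node 44: h_left=0, h_right=-1, diff=1 [OK], height=1
  node 46: h_left=-1, h_right=-1, diff=0 [OK], height=0
  node 45: h_left=1, h_right=0, diff=1 [OK], height=2
  node 38: h_left=2, h_right=2, diff=0 [OK], height=3
All nodes satisfy the balance condition.
Result: Balanced


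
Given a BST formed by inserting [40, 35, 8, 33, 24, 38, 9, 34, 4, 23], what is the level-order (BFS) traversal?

Tree insertion order: [40, 35, 8, 33, 24, 38, 9, 34, 4, 23]
Tree (level-order array): [40, 35, None, 8, 38, 4, 33, None, None, None, None, 24, 34, 9, None, None, None, None, 23]
BFS from the root, enqueuing left then right child of each popped node:
  queue [40] -> pop 40, enqueue [35], visited so far: [40]
  queue [35] -> pop 35, enqueue [8, 38], visited so far: [40, 35]
  queue [8, 38] -> pop 8, enqueue [4, 33], visited so far: [40, 35, 8]
  queue [38, 4, 33] -> pop 38, enqueue [none], visited so far: [40, 35, 8, 38]
  queue [4, 33] -> pop 4, enqueue [none], visited so far: [40, 35, 8, 38, 4]
  queue [33] -> pop 33, enqueue [24, 34], visited so far: [40, 35, 8, 38, 4, 33]
  queue [24, 34] -> pop 24, enqueue [9], visited so far: [40, 35, 8, 38, 4, 33, 24]
  queue [34, 9] -> pop 34, enqueue [none], visited so far: [40, 35, 8, 38, 4, 33, 24, 34]
  queue [9] -> pop 9, enqueue [23], visited so far: [40, 35, 8, 38, 4, 33, 24, 34, 9]
  queue [23] -> pop 23, enqueue [none], visited so far: [40, 35, 8, 38, 4, 33, 24, 34, 9, 23]
Result: [40, 35, 8, 38, 4, 33, 24, 34, 9, 23]


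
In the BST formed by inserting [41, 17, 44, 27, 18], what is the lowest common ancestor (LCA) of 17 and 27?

Tree insertion order: [41, 17, 44, 27, 18]
Tree (level-order array): [41, 17, 44, None, 27, None, None, 18]
In a BST, the LCA of p=17, q=27 is the first node v on the
root-to-leaf path with p <= v <= q (go left if both < v, right if both > v).
Walk from root:
  at 41: both 17 and 27 < 41, go left
  at 17: 17 <= 17 <= 27, this is the LCA
LCA = 17


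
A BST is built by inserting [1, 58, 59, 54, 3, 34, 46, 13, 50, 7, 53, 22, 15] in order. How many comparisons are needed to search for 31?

Search path for 31: 1 -> 58 -> 54 -> 3 -> 34 -> 13 -> 22
Found: False
Comparisons: 7


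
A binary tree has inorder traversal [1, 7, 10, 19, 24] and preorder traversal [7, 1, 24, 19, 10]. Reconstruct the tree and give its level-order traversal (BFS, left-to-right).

Inorder:  [1, 7, 10, 19, 24]
Preorder: [7, 1, 24, 19, 10]
Algorithm: preorder visits root first, so consume preorder in order;
for each root, split the current inorder slice at that value into
left-subtree inorder and right-subtree inorder, then recurse.
Recursive splits:
  root=7; inorder splits into left=[1], right=[10, 19, 24]
  root=1; inorder splits into left=[], right=[]
  root=24; inorder splits into left=[10, 19], right=[]
  root=19; inorder splits into left=[10], right=[]
  root=10; inorder splits into left=[], right=[]
Reconstructed level-order: [7, 1, 24, 19, 10]


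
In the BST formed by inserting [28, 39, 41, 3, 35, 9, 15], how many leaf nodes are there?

Tree built from: [28, 39, 41, 3, 35, 9, 15]
Tree (level-order array): [28, 3, 39, None, 9, 35, 41, None, 15]
Rule: A leaf has 0 children.
Per-node child counts:
  node 28: 2 child(ren)
  node 3: 1 child(ren)
  node 9: 1 child(ren)
  node 15: 0 child(ren)
  node 39: 2 child(ren)
  node 35: 0 child(ren)
  node 41: 0 child(ren)
Matching nodes: [15, 35, 41]
Count of leaf nodes: 3


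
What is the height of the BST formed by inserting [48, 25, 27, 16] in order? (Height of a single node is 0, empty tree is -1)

Insertion order: [48, 25, 27, 16]
Tree (level-order array): [48, 25, None, 16, 27]
Compute height bottom-up (empty subtree = -1):
  height(16) = 1 + max(-1, -1) = 0
  height(27) = 1 + max(-1, -1) = 0
  height(25) = 1 + max(0, 0) = 1
  height(48) = 1 + max(1, -1) = 2
Height = 2


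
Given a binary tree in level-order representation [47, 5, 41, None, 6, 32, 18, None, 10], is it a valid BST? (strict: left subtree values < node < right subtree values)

Level-order array: [47, 5, 41, None, 6, 32, 18, None, 10]
Validate using subtree bounds (lo, hi): at each node, require lo < value < hi,
then recurse left with hi=value and right with lo=value.
Preorder trace (stopping at first violation):
  at node 47 with bounds (-inf, +inf): OK
  at node 5 with bounds (-inf, 47): OK
  at node 6 with bounds (5, 47): OK
  at node 10 with bounds (6, 47): OK
  at node 41 with bounds (47, +inf): VIOLATION
Node 41 violates its bound: not (47 < 41 < +inf).
Result: Not a valid BST


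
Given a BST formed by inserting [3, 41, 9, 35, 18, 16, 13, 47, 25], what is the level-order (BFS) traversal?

Tree insertion order: [3, 41, 9, 35, 18, 16, 13, 47, 25]
Tree (level-order array): [3, None, 41, 9, 47, None, 35, None, None, 18, None, 16, 25, 13]
BFS from the root, enqueuing left then right child of each popped node:
  queue [3] -> pop 3, enqueue [41], visited so far: [3]
  queue [41] -> pop 41, enqueue [9, 47], visited so far: [3, 41]
  queue [9, 47] -> pop 9, enqueue [35], visited so far: [3, 41, 9]
  queue [47, 35] -> pop 47, enqueue [none], visited so far: [3, 41, 9, 47]
  queue [35] -> pop 35, enqueue [18], visited so far: [3, 41, 9, 47, 35]
  queue [18] -> pop 18, enqueue [16, 25], visited so far: [3, 41, 9, 47, 35, 18]
  queue [16, 25] -> pop 16, enqueue [13], visited so far: [3, 41, 9, 47, 35, 18, 16]
  queue [25, 13] -> pop 25, enqueue [none], visited so far: [3, 41, 9, 47, 35, 18, 16, 25]
  queue [13] -> pop 13, enqueue [none], visited so far: [3, 41, 9, 47, 35, 18, 16, 25, 13]
Result: [3, 41, 9, 47, 35, 18, 16, 25, 13]


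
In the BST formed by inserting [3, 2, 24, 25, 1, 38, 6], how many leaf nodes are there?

Tree built from: [3, 2, 24, 25, 1, 38, 6]
Tree (level-order array): [3, 2, 24, 1, None, 6, 25, None, None, None, None, None, 38]
Rule: A leaf has 0 children.
Per-node child counts:
  node 3: 2 child(ren)
  node 2: 1 child(ren)
  node 1: 0 child(ren)
  node 24: 2 child(ren)
  node 6: 0 child(ren)
  node 25: 1 child(ren)
  node 38: 0 child(ren)
Matching nodes: [1, 6, 38]
Count of leaf nodes: 3


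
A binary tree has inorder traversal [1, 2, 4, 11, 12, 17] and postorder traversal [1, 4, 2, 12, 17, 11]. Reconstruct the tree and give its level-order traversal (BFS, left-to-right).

Inorder:   [1, 2, 4, 11, 12, 17]
Postorder: [1, 4, 2, 12, 17, 11]
Algorithm: postorder visits root last, so walk postorder right-to-left;
each value is the root of the current inorder slice — split it at that
value, recurse on the right subtree first, then the left.
Recursive splits:
  root=11; inorder splits into left=[1, 2, 4], right=[12, 17]
  root=17; inorder splits into left=[12], right=[]
  root=12; inorder splits into left=[], right=[]
  root=2; inorder splits into left=[1], right=[4]
  root=4; inorder splits into left=[], right=[]
  root=1; inorder splits into left=[], right=[]
Reconstructed level-order: [11, 2, 17, 1, 4, 12]


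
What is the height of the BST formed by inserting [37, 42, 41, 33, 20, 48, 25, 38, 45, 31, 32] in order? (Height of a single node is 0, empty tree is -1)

Insertion order: [37, 42, 41, 33, 20, 48, 25, 38, 45, 31, 32]
Tree (level-order array): [37, 33, 42, 20, None, 41, 48, None, 25, 38, None, 45, None, None, 31, None, None, None, None, None, 32]
Compute height bottom-up (empty subtree = -1):
  height(32) = 1 + max(-1, -1) = 0
  height(31) = 1 + max(-1, 0) = 1
  height(25) = 1 + max(-1, 1) = 2
  height(20) = 1 + max(-1, 2) = 3
  height(33) = 1 + max(3, -1) = 4
  height(38) = 1 + max(-1, -1) = 0
  height(41) = 1 + max(0, -1) = 1
  height(45) = 1 + max(-1, -1) = 0
  height(48) = 1 + max(0, -1) = 1
  height(42) = 1 + max(1, 1) = 2
  height(37) = 1 + max(4, 2) = 5
Height = 5


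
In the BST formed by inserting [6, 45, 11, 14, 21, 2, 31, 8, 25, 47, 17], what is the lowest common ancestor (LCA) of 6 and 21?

Tree insertion order: [6, 45, 11, 14, 21, 2, 31, 8, 25, 47, 17]
Tree (level-order array): [6, 2, 45, None, None, 11, 47, 8, 14, None, None, None, None, None, 21, 17, 31, None, None, 25]
In a BST, the LCA of p=6, q=21 is the first node v on the
root-to-leaf path with p <= v <= q (go left if both < v, right if both > v).
Walk from root:
  at 6: 6 <= 6 <= 21, this is the LCA
LCA = 6


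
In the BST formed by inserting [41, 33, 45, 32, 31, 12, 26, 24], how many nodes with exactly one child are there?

Tree built from: [41, 33, 45, 32, 31, 12, 26, 24]
Tree (level-order array): [41, 33, 45, 32, None, None, None, 31, None, 12, None, None, 26, 24]
Rule: These are nodes with exactly 1 non-null child.
Per-node child counts:
  node 41: 2 child(ren)
  node 33: 1 child(ren)
  node 32: 1 child(ren)
  node 31: 1 child(ren)
  node 12: 1 child(ren)
  node 26: 1 child(ren)
  node 24: 0 child(ren)
  node 45: 0 child(ren)
Matching nodes: [33, 32, 31, 12, 26]
Count of nodes with exactly one child: 5


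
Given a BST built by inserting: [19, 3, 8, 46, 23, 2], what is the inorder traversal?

Tree insertion order: [19, 3, 8, 46, 23, 2]
Tree (level-order array): [19, 3, 46, 2, 8, 23]
Inorder traversal: [2, 3, 8, 19, 23, 46]


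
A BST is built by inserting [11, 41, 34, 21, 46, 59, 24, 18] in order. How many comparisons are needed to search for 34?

Search path for 34: 11 -> 41 -> 34
Found: True
Comparisons: 3


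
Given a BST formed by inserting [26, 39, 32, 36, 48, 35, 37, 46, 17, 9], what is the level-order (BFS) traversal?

Tree insertion order: [26, 39, 32, 36, 48, 35, 37, 46, 17, 9]
Tree (level-order array): [26, 17, 39, 9, None, 32, 48, None, None, None, 36, 46, None, 35, 37]
BFS from the root, enqueuing left then right child of each popped node:
  queue [26] -> pop 26, enqueue [17, 39], visited so far: [26]
  queue [17, 39] -> pop 17, enqueue [9], visited so far: [26, 17]
  queue [39, 9] -> pop 39, enqueue [32, 48], visited so far: [26, 17, 39]
  queue [9, 32, 48] -> pop 9, enqueue [none], visited so far: [26, 17, 39, 9]
  queue [32, 48] -> pop 32, enqueue [36], visited so far: [26, 17, 39, 9, 32]
  queue [48, 36] -> pop 48, enqueue [46], visited so far: [26, 17, 39, 9, 32, 48]
  queue [36, 46] -> pop 36, enqueue [35, 37], visited so far: [26, 17, 39, 9, 32, 48, 36]
  queue [46, 35, 37] -> pop 46, enqueue [none], visited so far: [26, 17, 39, 9, 32, 48, 36, 46]
  queue [35, 37] -> pop 35, enqueue [none], visited so far: [26, 17, 39, 9, 32, 48, 36, 46, 35]
  queue [37] -> pop 37, enqueue [none], visited so far: [26, 17, 39, 9, 32, 48, 36, 46, 35, 37]
Result: [26, 17, 39, 9, 32, 48, 36, 46, 35, 37]


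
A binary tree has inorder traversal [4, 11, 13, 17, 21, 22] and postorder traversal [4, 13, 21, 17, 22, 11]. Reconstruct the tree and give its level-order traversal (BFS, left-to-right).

Inorder:   [4, 11, 13, 17, 21, 22]
Postorder: [4, 13, 21, 17, 22, 11]
Algorithm: postorder visits root last, so walk postorder right-to-left;
each value is the root of the current inorder slice — split it at that
value, recurse on the right subtree first, then the left.
Recursive splits:
  root=11; inorder splits into left=[4], right=[13, 17, 21, 22]
  root=22; inorder splits into left=[13, 17, 21], right=[]
  root=17; inorder splits into left=[13], right=[21]
  root=21; inorder splits into left=[], right=[]
  root=13; inorder splits into left=[], right=[]
  root=4; inorder splits into left=[], right=[]
Reconstructed level-order: [11, 4, 22, 17, 13, 21]


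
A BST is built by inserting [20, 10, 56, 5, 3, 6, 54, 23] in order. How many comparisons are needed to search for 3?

Search path for 3: 20 -> 10 -> 5 -> 3
Found: True
Comparisons: 4


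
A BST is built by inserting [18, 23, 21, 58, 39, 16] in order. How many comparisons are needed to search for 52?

Search path for 52: 18 -> 23 -> 58 -> 39
Found: False
Comparisons: 4


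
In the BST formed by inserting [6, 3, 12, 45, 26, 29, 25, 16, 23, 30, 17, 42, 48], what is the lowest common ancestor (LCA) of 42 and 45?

Tree insertion order: [6, 3, 12, 45, 26, 29, 25, 16, 23, 30, 17, 42, 48]
Tree (level-order array): [6, 3, 12, None, None, None, 45, 26, 48, 25, 29, None, None, 16, None, None, 30, None, 23, None, 42, 17]
In a BST, the LCA of p=42, q=45 is the first node v on the
root-to-leaf path with p <= v <= q (go left if both < v, right if both > v).
Walk from root:
  at 6: both 42 and 45 > 6, go right
  at 12: both 42 and 45 > 12, go right
  at 45: 42 <= 45 <= 45, this is the LCA
LCA = 45


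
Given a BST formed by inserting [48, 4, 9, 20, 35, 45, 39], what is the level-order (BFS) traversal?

Tree insertion order: [48, 4, 9, 20, 35, 45, 39]
Tree (level-order array): [48, 4, None, None, 9, None, 20, None, 35, None, 45, 39]
BFS from the root, enqueuing left then right child of each popped node:
  queue [48] -> pop 48, enqueue [4], visited so far: [48]
  queue [4] -> pop 4, enqueue [9], visited so far: [48, 4]
  queue [9] -> pop 9, enqueue [20], visited so far: [48, 4, 9]
  queue [20] -> pop 20, enqueue [35], visited so far: [48, 4, 9, 20]
  queue [35] -> pop 35, enqueue [45], visited so far: [48, 4, 9, 20, 35]
  queue [45] -> pop 45, enqueue [39], visited so far: [48, 4, 9, 20, 35, 45]
  queue [39] -> pop 39, enqueue [none], visited so far: [48, 4, 9, 20, 35, 45, 39]
Result: [48, 4, 9, 20, 35, 45, 39]


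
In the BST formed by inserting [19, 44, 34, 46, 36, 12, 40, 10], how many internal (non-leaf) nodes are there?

Tree built from: [19, 44, 34, 46, 36, 12, 40, 10]
Tree (level-order array): [19, 12, 44, 10, None, 34, 46, None, None, None, 36, None, None, None, 40]
Rule: An internal node has at least one child.
Per-node child counts:
  node 19: 2 child(ren)
  node 12: 1 child(ren)
  node 10: 0 child(ren)
  node 44: 2 child(ren)
  node 34: 1 child(ren)
  node 36: 1 child(ren)
  node 40: 0 child(ren)
  node 46: 0 child(ren)
Matching nodes: [19, 12, 44, 34, 36]
Count of internal (non-leaf) nodes: 5
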